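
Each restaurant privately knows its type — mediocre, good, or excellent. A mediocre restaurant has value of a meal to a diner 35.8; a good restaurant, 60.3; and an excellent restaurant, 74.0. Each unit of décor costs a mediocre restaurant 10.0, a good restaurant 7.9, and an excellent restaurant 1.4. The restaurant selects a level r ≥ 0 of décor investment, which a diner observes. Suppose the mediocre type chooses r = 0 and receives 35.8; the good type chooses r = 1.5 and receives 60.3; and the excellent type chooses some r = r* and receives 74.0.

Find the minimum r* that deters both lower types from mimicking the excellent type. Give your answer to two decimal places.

3.82

Good type (on-path payoff 60.3 − 7.9×1.5 = 48.45) won't mimic when 48.45 ≥ 74.0 − 7.9·r*, i.e. r* ≥ 3.23.
Mediocre type (on-path payoff 35.8) won't mimic when 35.8 ≥ 74.0 − 10.0·r*, i.e. r* ≥ 3.82.
Both must hold, so r* = max(3.82, 3.23) = 3.82. The mediocre type's constraint binds.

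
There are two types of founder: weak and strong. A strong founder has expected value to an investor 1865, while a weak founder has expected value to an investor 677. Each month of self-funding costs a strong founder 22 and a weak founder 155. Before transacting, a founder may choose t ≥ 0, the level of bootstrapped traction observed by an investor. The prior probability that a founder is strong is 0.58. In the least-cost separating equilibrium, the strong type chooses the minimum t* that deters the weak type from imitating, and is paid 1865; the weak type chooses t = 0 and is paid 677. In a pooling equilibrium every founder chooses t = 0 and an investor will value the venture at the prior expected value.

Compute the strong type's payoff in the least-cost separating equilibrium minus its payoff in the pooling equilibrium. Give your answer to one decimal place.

Least-cost separating signal: t* solves 677 = 1865 − 155·t*, so t* = (1865 − 677)/155 ≈ 7.6645.
Strong type's separating payoff: 1865 − 22 × t* = 1865 − 22 × (1865 − 677)/155 = 1865 − 26136/155 ≈ 1696.381.
Pooling payoff: 0.58 × 1865 + 0.42 × 677 = 1366.04.
Difference: 1696.381 − 1366.04 = 330.341, i.e. 330.3 to one decimal place.
The strong type prefers to separate.

330.3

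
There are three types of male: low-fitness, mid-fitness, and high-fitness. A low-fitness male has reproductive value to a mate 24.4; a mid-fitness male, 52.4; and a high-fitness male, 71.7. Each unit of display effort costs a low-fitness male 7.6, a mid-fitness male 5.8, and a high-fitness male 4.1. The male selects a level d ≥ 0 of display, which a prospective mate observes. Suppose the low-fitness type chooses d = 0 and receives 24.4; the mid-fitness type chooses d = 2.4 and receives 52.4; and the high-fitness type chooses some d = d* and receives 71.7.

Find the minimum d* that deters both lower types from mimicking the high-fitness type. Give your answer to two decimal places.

6.22

Mid-fitness type (on-path payoff 52.4 − 5.8×2.4 = 38.48) won't mimic when 38.48 ≥ 71.7 − 5.8·d*, i.e. d* ≥ 5.73.
Low-fitness type (on-path payoff 24.4) won't mimic when 24.4 ≥ 71.7 − 7.6·d*, i.e. d* ≥ 6.22.
Both must hold, so d* = max(6.22, 5.73) = 6.22. The low-fitness type's constraint binds.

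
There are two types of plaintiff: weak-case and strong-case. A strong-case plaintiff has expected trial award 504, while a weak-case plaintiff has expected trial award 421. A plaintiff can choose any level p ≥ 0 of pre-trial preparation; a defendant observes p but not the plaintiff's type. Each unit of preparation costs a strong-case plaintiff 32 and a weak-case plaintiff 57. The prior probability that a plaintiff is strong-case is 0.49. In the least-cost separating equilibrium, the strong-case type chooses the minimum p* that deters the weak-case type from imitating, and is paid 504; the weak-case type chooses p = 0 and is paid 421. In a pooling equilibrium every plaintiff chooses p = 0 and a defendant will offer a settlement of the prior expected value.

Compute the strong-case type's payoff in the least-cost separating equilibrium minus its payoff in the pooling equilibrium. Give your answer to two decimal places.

Least-cost separating signal: p* solves 421 = 504 − 57·p*, so p* = (504 − 421)/57 ≈ 1.4561.
Strong-case type's separating payoff: 504 − 32 × p* = 504 − 32 × (504 − 421)/57 = 504 − 2656/57 ≈ 457.4035.
Pooling payoff: 0.49 × 504 + 0.51 × 421 = 461.67.
Difference: 457.4035 − 461.67 = -4.2665, i.e. -4.27 to two decimal places.
The strong-case type would prefer the pooling outcome.

-4.27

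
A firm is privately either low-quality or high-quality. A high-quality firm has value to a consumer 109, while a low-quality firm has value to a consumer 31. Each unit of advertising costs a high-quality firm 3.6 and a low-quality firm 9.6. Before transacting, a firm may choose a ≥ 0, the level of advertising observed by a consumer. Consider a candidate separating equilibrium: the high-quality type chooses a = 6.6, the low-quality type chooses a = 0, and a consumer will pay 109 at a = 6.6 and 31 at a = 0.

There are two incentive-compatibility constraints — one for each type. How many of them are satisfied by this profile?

1

High-quality type: signal → 109 − 3.6 × 6.6 = 85.24; deviate to 0 → 31. IC holds (85.24 ≥ 31).
Low-quality type: stay at 0 → 31; mimic → 109 − 9.6 × 6.6 = 45.64. IC fails (31 < 45.64).
1 of 2 constraints hold, so this profile is not an equilibrium.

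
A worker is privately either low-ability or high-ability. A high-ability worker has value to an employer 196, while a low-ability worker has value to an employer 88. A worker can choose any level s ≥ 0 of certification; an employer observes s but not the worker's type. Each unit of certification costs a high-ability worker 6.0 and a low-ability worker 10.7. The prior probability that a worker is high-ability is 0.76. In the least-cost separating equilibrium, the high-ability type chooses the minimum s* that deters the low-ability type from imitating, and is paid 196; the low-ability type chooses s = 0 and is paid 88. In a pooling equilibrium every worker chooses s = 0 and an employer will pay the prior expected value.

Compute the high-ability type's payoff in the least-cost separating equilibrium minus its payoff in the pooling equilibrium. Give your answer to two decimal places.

-34.64

Least-cost separating signal: s* solves 88 = 196 − 10.7·s*, so s* = (196 − 88)/10.7 ≈ 10.0935.
High-ability type's separating payoff: 196 − 6.0 × s* = 196 − 6.0 × (196 − 88)/10.7 = 196 − 648/10.7 ≈ 135.4393.
Pooling payoff: 0.76 × 196 + 0.24 × 88 = 170.08.
Difference: 135.4393 − 170.08 = -34.6407, i.e. -34.64 to two decimal places.
The high-ability type would prefer the pooling outcome.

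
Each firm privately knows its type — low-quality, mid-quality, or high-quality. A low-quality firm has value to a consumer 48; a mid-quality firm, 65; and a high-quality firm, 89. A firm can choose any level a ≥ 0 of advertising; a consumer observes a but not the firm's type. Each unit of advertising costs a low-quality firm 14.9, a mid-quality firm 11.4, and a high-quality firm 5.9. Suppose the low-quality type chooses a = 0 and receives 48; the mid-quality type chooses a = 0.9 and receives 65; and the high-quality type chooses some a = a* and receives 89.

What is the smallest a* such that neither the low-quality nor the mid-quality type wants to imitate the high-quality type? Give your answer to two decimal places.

3.01

Low-quality type (on-path payoff 48) won't mimic when 48 ≥ 89 − 14.9·a*, i.e. a* ≥ 2.75.
Mid-quality type (on-path payoff 65 − 11.4×0.9 = 54.74) won't mimic when 54.74 ≥ 89 − 11.4·a*, i.e. a* ≥ 3.01.
Both must hold, so a* = max(2.75, 3.01) = 3.01. The mid-quality type's constraint binds.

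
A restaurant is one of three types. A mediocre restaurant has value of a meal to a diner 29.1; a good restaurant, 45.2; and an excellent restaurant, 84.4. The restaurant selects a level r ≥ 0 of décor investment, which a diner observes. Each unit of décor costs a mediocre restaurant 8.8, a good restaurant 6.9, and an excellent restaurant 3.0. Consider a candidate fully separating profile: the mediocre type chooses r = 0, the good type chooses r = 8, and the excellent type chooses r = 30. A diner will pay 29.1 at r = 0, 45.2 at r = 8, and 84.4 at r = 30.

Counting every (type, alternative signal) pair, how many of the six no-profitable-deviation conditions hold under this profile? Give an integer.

Mediocre (own payoff 29.1): to r=8 gives 45.2 − 8.8×8 = -25.2 → no gain ✓; to r=30 gives 84.4 − 8.8×30 = -179.6 → no gain ✓.
Excellent (own payoff 84.4 − 3.0×30 = -5.6): to r=0 gives 29.1 → profitable ✗; to r=8 gives 45.2 − 3.0×8 = 21.2 → profitable ✗.
Good (own payoff 45.2 − 6.9×8 = -10): to r=0 gives 29.1 → profitable ✗; to r=30 gives 84.4 − 6.9×30 = -122.6 → no gain ✓.
3 of the 6 constraints hold; not an equilibrium.

3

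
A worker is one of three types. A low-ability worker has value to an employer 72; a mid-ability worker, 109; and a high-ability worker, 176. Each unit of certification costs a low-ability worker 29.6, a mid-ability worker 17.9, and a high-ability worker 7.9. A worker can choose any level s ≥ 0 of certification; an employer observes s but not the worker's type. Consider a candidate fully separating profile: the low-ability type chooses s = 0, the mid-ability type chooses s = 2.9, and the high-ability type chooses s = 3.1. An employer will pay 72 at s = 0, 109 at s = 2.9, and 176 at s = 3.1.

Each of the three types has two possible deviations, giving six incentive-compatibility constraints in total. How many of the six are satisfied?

3

Low-ability (own payoff 72): to s=2.9 gives 109 − 29.6×2.9 = 23.16 → no gain ✓; to s=3.1 gives 176 − 29.6×3.1 = 84.24 → profitable ✗.
Mid-ability (own payoff 109 − 17.9×2.9 = 57.09): to s=0 gives 72 → profitable ✗; to s=3.1 gives 176 − 17.9×3.1 = 120.51 → profitable ✗.
High-ability (own payoff 176 − 7.9×3.1 = 151.51): to s=0 gives 72 → no gain ✓; to s=2.9 gives 109 − 7.9×2.9 = 86.09 → no gain ✓.
3 of the 6 constraints hold; not an equilibrium.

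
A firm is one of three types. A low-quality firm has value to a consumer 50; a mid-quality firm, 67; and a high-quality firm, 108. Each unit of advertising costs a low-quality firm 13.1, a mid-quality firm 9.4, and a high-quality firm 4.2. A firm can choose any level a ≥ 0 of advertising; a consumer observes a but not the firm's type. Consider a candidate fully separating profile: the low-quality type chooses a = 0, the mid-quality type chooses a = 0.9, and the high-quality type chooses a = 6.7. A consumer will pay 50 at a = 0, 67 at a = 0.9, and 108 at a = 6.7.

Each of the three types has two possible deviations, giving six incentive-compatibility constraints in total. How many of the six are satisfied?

5

Low-quality (own payoff 50): to a=0.9 gives 67 − 13.1×0.9 = 55.21 → profitable ✗; to a=6.7 gives 108 − 13.1×6.7 = 20.23 → no gain ✓.
High-quality (own payoff 108 − 4.2×6.7 = 79.86): to a=0 gives 50 → no gain ✓; to a=0.9 gives 67 − 4.2×0.9 = 63.22 → no gain ✓.
Mid-quality (own payoff 67 − 9.4×0.9 = 58.54): to a=0 gives 50 → no gain ✓; to a=6.7 gives 108 − 9.4×6.7 = 45.02 → no gain ✓.
5 of the 6 constraints hold; not an equilibrium.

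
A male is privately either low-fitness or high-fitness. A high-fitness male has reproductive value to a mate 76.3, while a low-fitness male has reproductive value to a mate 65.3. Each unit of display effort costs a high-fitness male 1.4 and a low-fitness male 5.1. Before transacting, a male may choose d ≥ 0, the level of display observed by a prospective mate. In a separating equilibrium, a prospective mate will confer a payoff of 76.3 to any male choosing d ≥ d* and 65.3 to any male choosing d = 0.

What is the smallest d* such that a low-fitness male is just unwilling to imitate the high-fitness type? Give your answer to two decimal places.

2.16

A low-fitness male choosing d = 0 receives 65.3.
Imitating at d* instead would pay 76.3 at cost 5.1·d*, netting 76.3 − 5.1·d*.
Indifference: 65.3 = 76.3 − 5.1·d*, so d* = (76.3 − 65.3) / 5.1 ≈ 2.16.
At d* the low-fitness type's incentive constraint just binds; the high-fitness type strictly prefers d* since its per-unit cost is lower.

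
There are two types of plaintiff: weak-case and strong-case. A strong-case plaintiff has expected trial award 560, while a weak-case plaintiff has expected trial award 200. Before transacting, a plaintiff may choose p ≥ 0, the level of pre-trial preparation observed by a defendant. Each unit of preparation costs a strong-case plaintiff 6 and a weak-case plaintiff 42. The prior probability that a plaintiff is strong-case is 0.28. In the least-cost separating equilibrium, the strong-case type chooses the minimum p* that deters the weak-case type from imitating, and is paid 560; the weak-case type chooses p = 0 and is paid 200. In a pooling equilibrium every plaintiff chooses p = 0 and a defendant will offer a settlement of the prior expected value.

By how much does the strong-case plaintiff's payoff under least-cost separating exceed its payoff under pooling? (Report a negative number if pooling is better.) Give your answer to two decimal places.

207.77

Least-cost separating signal: p* solves 200 = 560 − 42·p*, so p* = (560 − 200)/42 ≈ 8.5714.
Strong-case type's separating payoff: 560 − 6 × p* = 560 − 6 × (560 − 200)/42 = 560 − 2160/42 ≈ 508.5714.
Pooling payoff: 0.28 × 560 + 0.72 × 200 = 300.8.
Difference: 508.5714 − 300.8 = 207.7714, i.e. 207.77 to two decimal places.
The strong-case type prefers to separate.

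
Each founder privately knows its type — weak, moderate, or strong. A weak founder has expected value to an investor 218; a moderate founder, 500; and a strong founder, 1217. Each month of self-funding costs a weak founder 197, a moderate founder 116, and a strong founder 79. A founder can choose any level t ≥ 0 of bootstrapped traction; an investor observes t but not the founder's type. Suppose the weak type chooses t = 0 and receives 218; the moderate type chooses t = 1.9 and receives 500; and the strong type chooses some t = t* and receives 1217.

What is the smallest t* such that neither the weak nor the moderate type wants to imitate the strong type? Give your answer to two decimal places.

Moderate type (on-path payoff 500 − 116×1.9 = 279.6) won't mimic when 279.6 ≥ 1217 − 116·t*, i.e. t* ≥ 8.08.
Weak type (on-path payoff 218) won't mimic when 218 ≥ 1217 − 197·t*, i.e. t* ≥ 5.07.
Both must hold, so t* = max(5.07, 8.08) = 8.08. The moderate type's constraint binds.

8.08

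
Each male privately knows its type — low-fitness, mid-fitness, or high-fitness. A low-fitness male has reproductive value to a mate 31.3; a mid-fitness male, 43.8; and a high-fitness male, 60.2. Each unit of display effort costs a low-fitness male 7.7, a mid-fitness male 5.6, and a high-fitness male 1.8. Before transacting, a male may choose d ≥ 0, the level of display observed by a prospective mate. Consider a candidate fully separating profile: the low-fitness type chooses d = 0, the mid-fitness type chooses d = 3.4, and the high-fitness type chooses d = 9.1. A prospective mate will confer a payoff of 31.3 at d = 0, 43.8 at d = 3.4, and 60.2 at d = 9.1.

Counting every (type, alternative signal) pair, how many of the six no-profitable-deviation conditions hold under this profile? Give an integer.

High-fitness (own payoff 60.2 − 1.8×9.1 = 43.82): to d=0 gives 31.3 → no gain ✓; to d=3.4 gives 43.8 − 1.8×3.4 = 37.68 → no gain ✓.
Low-fitness (own payoff 31.3): to d=3.4 gives 43.8 − 7.7×3.4 = 17.62 → no gain ✓; to d=9.1 gives 60.2 − 7.7×9.1 = -9.87 → no gain ✓.
Mid-fitness (own payoff 43.8 − 5.6×3.4 = 24.76): to d=0 gives 31.3 → profitable ✗; to d=9.1 gives 60.2 − 5.6×9.1 = 9.24 → no gain ✓.
5 of the 6 constraints hold; not an equilibrium.

5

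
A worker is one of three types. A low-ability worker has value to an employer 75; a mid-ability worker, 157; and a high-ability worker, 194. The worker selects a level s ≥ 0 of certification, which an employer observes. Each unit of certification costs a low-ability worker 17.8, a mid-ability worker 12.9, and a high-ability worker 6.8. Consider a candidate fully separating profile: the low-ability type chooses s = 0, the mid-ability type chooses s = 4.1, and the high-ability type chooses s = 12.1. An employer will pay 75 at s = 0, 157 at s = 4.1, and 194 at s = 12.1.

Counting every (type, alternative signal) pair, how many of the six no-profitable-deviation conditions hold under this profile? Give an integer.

Mid-ability (own payoff 157 − 12.9×4.1 = 104.11): to s=0 gives 75 → no gain ✓; to s=12.1 gives 194 − 12.9×12.1 = 37.91 → no gain ✓.
High-ability (own payoff 194 − 6.8×12.1 = 111.72): to s=0 gives 75 → no gain ✓; to s=4.1 gives 157 − 6.8×4.1 = 129.12 → profitable ✗.
Low-ability (own payoff 75): to s=4.1 gives 157 − 17.8×4.1 = 84.02 → profitable ✗; to s=12.1 gives 194 − 17.8×12.1 = -21.38 → no gain ✓.
4 of the 6 constraints hold; not an equilibrium.

4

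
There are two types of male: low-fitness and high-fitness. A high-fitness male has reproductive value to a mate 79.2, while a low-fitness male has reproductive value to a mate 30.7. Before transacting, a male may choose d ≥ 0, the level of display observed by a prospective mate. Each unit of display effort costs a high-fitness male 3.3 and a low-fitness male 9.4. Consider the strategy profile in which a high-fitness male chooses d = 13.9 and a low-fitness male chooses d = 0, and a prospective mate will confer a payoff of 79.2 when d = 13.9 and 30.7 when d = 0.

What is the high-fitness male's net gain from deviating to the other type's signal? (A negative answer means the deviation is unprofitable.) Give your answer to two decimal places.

-2.63

Playing d = 13.9 the high-fitness male receives 79.2 − 3.3 × 13.9 = 33.33.
Deviating to d = 0 yields 30.7 instead.
Gain from deviating: 30.7 − 33.33 = -2.63.
The gain is negative, so the high-fitness type's incentive-compatibility constraint is satisfied.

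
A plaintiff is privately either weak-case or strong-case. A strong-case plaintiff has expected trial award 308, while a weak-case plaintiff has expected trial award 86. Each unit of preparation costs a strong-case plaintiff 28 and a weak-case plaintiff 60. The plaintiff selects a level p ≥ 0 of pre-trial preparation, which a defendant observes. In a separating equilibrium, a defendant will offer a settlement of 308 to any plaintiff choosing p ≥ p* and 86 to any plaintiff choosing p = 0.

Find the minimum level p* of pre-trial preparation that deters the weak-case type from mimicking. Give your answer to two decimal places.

A weak-case plaintiff choosing p = 0 receives 86.
Imitating at p* instead would pay 308 at cost 60·p*, netting 308 − 60·p*.
Indifference: 86 = 308 − 60·p*, so p* = (308 − 86) / 60 = 3.70.
At p* the weak-case type's incentive constraint just binds; the strong-case type strictly prefers p* since its per-unit cost is lower.

3.70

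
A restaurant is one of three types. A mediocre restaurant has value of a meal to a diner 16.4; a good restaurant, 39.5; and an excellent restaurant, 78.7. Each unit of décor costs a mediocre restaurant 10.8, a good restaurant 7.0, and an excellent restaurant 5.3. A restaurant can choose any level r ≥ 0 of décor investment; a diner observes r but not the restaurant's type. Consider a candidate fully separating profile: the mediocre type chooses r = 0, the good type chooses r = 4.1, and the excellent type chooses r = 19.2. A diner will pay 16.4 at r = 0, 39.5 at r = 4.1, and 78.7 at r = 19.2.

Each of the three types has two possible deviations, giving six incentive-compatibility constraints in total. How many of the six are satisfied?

Good (own payoff 39.5 − 7.0×4.1 = 10.8): to r=0 gives 16.4 → profitable ✗; to r=19.2 gives 78.7 − 7.0×19.2 = -55.7 → no gain ✓.
Mediocre (own payoff 16.4): to r=4.1 gives 39.5 − 10.8×4.1 = -4.78 → no gain ✓; to r=19.2 gives 78.7 − 10.8×19.2 = -128.66 → no gain ✓.
Excellent (own payoff 78.7 − 5.3×19.2 = -23.06): to r=0 gives 16.4 → profitable ✗; to r=4.1 gives 39.5 − 5.3×4.1 = 17.77 → profitable ✗.
3 of the 6 constraints hold; not an equilibrium.

3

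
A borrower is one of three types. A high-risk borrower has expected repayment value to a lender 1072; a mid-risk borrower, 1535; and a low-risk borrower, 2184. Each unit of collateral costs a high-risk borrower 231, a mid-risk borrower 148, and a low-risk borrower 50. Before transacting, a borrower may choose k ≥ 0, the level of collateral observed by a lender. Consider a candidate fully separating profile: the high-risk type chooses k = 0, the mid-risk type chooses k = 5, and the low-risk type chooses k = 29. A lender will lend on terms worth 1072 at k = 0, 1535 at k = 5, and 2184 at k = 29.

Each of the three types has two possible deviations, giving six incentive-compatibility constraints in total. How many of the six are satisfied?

3

Low-risk (own payoff 2184 − 50×29 = 734): to k=0 gives 1072 → profitable ✗; to k=5 gives 1535 − 50×5 = 1285 → profitable ✗.
Mid-risk (own payoff 1535 − 148×5 = 795): to k=0 gives 1072 → profitable ✗; to k=29 gives 2184 − 148×29 = -2108 → no gain ✓.
High-risk (own payoff 1072): to k=5 gives 1535 − 231×5 = 380 → no gain ✓; to k=29 gives 2184 − 231×29 = -4515 → no gain ✓.
3 of the 6 constraints hold; not an equilibrium.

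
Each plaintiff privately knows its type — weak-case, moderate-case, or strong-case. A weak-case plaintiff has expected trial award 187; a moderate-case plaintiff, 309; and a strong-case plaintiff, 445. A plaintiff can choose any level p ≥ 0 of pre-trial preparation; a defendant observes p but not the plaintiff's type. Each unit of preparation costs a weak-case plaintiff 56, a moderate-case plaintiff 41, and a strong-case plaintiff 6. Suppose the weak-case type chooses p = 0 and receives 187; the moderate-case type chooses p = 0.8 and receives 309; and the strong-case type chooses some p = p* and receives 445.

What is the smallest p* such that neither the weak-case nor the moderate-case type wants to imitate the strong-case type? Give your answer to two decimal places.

4.61

Moderate-case type (on-path payoff 309 − 41×0.8 = 276.2) won't mimic when 276.2 ≥ 445 − 41·p*, i.e. p* ≥ 4.12.
Weak-case type (on-path payoff 187) won't mimic when 187 ≥ 445 − 56·p*, i.e. p* ≥ 4.61.
Both must hold, so p* = max(4.61, 4.12) = 4.61. The weak-case type's constraint binds.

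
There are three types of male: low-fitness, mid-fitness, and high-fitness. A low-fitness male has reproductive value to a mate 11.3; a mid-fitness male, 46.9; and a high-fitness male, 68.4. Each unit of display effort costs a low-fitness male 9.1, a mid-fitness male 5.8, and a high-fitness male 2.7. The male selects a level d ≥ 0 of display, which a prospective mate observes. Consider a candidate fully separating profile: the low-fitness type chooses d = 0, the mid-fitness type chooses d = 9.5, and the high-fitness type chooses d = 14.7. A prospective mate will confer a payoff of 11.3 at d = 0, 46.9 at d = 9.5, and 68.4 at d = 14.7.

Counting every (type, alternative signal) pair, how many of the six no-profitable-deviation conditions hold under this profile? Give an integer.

5

Mid-fitness (own payoff 46.9 − 5.8×9.5 = -8.2): to d=0 gives 11.3 → profitable ✗; to d=14.7 gives 68.4 − 5.8×14.7 = -16.86 → no gain ✓.
High-fitness (own payoff 68.4 − 2.7×14.7 = 28.71): to d=0 gives 11.3 → no gain ✓; to d=9.5 gives 46.9 − 2.7×9.5 = 21.25 → no gain ✓.
Low-fitness (own payoff 11.3): to d=9.5 gives 46.9 − 9.1×9.5 = -39.55 → no gain ✓; to d=14.7 gives 68.4 − 9.1×14.7 = -65.37 → no gain ✓.
5 of the 6 constraints hold; not an equilibrium.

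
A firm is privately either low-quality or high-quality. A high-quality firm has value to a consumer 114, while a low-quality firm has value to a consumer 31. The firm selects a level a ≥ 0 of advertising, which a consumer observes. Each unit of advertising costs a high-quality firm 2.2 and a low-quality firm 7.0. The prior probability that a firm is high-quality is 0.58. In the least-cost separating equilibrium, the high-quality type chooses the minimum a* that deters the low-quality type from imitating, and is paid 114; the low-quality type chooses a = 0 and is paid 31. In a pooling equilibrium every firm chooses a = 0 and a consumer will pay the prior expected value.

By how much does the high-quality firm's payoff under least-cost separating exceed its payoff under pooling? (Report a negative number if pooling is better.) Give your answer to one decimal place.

Least-cost separating signal: a* solves 31 = 114 − 7.0·a*, so a* = (114 − 31)/7.0 ≈ 11.8571.
High-quality type's separating payoff: 114 − 2.2 × a* = 114 − 2.2 × (114 − 31)/7.0 = 114 − 182.6/7.0 ≈ 87.914.
Pooling payoff: 0.58 × 114 + 0.42 × 31 = 79.14.
Difference: 87.914 − 79.14 = 8.774, i.e. 8.8 to one decimal place.
The high-quality type prefers to separate.

8.8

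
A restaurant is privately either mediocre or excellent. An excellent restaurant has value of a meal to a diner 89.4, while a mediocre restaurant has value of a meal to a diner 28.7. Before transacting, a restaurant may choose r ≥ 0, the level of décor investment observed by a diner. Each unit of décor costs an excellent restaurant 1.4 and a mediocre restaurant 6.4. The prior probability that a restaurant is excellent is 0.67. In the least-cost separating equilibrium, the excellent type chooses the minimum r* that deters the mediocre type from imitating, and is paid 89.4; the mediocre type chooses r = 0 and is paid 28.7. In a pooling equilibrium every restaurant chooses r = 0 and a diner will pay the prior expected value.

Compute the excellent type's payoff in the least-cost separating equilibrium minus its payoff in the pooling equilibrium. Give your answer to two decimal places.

Least-cost separating signal: r* solves 28.7 = 89.4 − 6.4·r*, so r* = (89.4 − 28.7)/6.4 ≈ 9.4844.
Excellent type's separating payoff: 89.4 − 1.4 × r* = 89.4 − 1.4 × (89.4 − 28.7)/6.4 = 89.4 − 84.98/6.4 ≈ 76.1219.
Pooling payoff: 0.67 × 89.4 + 0.33 × 28.7 = 69.369.
Difference: 76.1219 − 69.369 = 6.7529, i.e. 6.75 to two decimal places.
The excellent type prefers to separate.

6.75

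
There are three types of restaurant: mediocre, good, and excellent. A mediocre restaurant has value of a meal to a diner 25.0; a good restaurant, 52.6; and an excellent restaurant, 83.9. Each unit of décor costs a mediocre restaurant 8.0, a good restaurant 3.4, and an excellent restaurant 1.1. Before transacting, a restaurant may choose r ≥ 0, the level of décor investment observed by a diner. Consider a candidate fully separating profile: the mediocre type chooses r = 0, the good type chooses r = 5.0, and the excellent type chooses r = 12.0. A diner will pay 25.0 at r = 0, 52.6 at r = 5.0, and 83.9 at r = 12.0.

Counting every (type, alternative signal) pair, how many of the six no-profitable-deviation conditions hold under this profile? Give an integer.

Excellent (own payoff 83.9 − 1.1×12.0 = 70.7): to r=0 gives 25.0 → no gain ✓; to r=5.0 gives 52.6 − 1.1×5.0 = 47.1 → no gain ✓.
Mediocre (own payoff 25.0): to r=5.0 gives 52.6 − 8.0×5.0 = 12.6 → no gain ✓; to r=12.0 gives 83.9 − 8.0×12.0 = -12.1 → no gain ✓.
Good (own payoff 52.6 − 3.4×5.0 = 35.6): to r=0 gives 25.0 → no gain ✓; to r=12.0 gives 83.9 − 3.4×12.0 = 43.1 → profitable ✗.
5 of the 6 constraints hold; not an equilibrium.

5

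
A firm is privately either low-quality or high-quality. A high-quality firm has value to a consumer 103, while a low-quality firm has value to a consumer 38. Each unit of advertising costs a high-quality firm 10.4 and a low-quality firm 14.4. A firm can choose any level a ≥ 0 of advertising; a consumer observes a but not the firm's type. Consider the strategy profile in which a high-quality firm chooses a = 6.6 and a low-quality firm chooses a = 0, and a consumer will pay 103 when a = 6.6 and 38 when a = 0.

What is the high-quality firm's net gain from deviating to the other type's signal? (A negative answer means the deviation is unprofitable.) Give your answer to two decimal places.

Playing a = 6.6 the high-quality firm receives 103 − 10.4 × 6.6 = 34.36.
Deviating to a = 0 yields 38 instead.
Gain from deviating: 38 − 34.36 = 3.64.
The gain is positive, so the high-quality type's incentive-compatibility constraint is violated — this profile is not a separating equilibrium.

3.64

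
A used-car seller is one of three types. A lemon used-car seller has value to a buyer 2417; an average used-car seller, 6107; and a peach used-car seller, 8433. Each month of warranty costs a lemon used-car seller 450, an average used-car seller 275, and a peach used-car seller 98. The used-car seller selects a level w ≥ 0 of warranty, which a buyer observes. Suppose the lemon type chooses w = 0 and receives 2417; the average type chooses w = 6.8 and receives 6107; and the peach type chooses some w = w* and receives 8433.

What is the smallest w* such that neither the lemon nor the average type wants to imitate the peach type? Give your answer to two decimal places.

15.26

Lemon type (on-path payoff 2417) won't mimic when 2417 ≥ 8433 − 450·w*, i.e. w* ≥ 13.37.
Average type (on-path payoff 6107 − 275×6.8 = 4237) won't mimic when 4237 ≥ 8433 − 275·w*, i.e. w* ≥ 15.26.
Both must hold, so w* = max(13.37, 15.26) = 15.26. The average type's constraint binds.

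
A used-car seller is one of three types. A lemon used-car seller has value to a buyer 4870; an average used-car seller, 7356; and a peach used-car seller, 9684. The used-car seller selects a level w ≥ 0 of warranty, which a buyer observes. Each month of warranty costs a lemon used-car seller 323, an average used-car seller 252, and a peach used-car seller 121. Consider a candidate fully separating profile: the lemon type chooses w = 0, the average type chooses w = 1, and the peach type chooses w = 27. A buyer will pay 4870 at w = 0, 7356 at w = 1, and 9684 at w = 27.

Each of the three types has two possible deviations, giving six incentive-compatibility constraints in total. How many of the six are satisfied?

4

Peach (own payoff 9684 − 121×27 = 6417): to w=0 gives 4870 → no gain ✓; to w=1 gives 7356 − 121×1 = 7235 → profitable ✗.
Average (own payoff 7356 − 252×1 = 7104): to w=0 gives 4870 → no gain ✓; to w=27 gives 9684 − 252×27 = 2880 → no gain ✓.
Lemon (own payoff 4870): to w=1 gives 7356 − 323×1 = 7033 → profitable ✗; to w=27 gives 9684 − 323×27 = 963 → no gain ✓.
4 of the 6 constraints hold; not an equilibrium.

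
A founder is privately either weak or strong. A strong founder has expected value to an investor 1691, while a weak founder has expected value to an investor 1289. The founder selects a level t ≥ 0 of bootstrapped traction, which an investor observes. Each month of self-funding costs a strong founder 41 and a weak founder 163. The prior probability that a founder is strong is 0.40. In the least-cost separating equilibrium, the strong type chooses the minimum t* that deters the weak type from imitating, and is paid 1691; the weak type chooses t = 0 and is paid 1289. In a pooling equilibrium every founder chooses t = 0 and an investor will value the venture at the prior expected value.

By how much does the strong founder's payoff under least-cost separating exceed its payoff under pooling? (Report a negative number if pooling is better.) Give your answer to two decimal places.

140.08

Least-cost separating signal: t* solves 1289 = 1691 − 163·t*, so t* = (1691 − 1289)/163 ≈ 2.4663.
Strong type's separating payoff: 1691 − 41 × t* = 1691 − 41 × (1691 − 1289)/163 = 1691 − 16482/163 ≈ 1589.8834.
Pooling payoff: 0.40 × 1691 + 0.60 × 1289 = 1449.8.
Difference: 1589.8834 − 1449.8 = 140.0834, i.e. 140.08 to two decimal places.
The strong type prefers to separate.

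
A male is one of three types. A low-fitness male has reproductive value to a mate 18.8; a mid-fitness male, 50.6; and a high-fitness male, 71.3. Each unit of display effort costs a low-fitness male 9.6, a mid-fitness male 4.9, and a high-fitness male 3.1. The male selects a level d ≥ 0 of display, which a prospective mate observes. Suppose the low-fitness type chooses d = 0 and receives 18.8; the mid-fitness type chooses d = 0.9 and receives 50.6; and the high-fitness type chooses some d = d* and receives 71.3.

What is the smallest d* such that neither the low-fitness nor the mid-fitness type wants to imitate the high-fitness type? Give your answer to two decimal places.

5.47

Low-fitness type (on-path payoff 18.8) won't mimic when 18.8 ≥ 71.3 − 9.6·d*, i.e. d* ≥ 5.47.
Mid-fitness type (on-path payoff 50.6 − 4.9×0.9 = 46.19) won't mimic when 46.19 ≥ 71.3 − 4.9·d*, i.e. d* ≥ 5.12.
Both must hold, so d* = max(5.47, 5.12) = 5.47. The low-fitness type's constraint binds.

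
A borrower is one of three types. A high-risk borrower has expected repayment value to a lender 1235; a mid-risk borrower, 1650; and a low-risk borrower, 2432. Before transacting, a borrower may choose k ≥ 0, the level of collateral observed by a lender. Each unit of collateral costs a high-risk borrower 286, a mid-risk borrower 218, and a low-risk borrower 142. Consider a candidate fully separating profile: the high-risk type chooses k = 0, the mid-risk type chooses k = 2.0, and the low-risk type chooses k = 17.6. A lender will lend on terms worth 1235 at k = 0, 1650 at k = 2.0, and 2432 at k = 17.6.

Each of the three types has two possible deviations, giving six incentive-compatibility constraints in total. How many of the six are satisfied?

3

Mid-risk (own payoff 1650 − 218×2.0 = 1214): to k=0 gives 1235 → profitable ✗; to k=17.6 gives 2432 − 218×17.6 = -1404.8 → no gain ✓.
Low-risk (own payoff 2432 − 142×17.6 = -67.2): to k=0 gives 1235 → profitable ✗; to k=2.0 gives 1650 − 142×2.0 = 1366 → profitable ✗.
High-risk (own payoff 1235): to k=2.0 gives 1650 − 286×2.0 = 1078 → no gain ✓; to k=17.6 gives 2432 − 286×17.6 = -2601.6 → no gain ✓.
3 of the 6 constraints hold; not an equilibrium.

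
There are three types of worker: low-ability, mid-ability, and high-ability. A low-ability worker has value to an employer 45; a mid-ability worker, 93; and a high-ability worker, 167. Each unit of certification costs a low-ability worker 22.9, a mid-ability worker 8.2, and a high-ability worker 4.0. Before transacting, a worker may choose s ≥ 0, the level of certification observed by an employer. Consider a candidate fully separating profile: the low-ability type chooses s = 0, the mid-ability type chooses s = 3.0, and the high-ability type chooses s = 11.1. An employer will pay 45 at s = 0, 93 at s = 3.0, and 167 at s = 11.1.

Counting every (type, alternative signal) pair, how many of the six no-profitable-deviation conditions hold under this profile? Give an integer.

5

Mid-ability (own payoff 93 − 8.2×3.0 = 68.4): to s=0 gives 45 → no gain ✓; to s=11.1 gives 167 − 8.2×11.1 = 75.98 → profitable ✗.
Low-ability (own payoff 45): to s=3.0 gives 93 − 22.9×3.0 = 24.3 → no gain ✓; to s=11.1 gives 167 − 22.9×11.1 = -87.19 → no gain ✓.
High-ability (own payoff 167 − 4.0×11.1 = 122.6): to s=0 gives 45 → no gain ✓; to s=3.0 gives 93 − 4.0×3.0 = 81 → no gain ✓.
5 of the 6 constraints hold; not an equilibrium.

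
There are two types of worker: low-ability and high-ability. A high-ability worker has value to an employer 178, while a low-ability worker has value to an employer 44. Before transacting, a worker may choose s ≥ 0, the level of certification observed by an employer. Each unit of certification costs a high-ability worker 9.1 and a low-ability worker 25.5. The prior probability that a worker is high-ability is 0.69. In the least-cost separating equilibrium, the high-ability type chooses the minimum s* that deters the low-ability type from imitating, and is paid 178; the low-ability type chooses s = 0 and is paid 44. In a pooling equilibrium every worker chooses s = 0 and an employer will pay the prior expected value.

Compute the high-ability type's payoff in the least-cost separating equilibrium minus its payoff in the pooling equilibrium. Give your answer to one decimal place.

Least-cost separating signal: s* solves 44 = 178 − 25.5·s*, so s* = (178 − 44)/25.5 ≈ 5.2549.
High-ability type's separating payoff: 178 − 9.1 × s* = 178 − 9.1 × (178 − 44)/25.5 = 178 − 1219.4/25.5 ≈ 130.180.
Pooling payoff: 0.69 × 178 + 0.31 × 44 = 136.46.
Difference: 130.180 − 136.46 = -6.28, i.e. -6.3 to one decimal place.
The high-ability type would prefer the pooling outcome.

-6.3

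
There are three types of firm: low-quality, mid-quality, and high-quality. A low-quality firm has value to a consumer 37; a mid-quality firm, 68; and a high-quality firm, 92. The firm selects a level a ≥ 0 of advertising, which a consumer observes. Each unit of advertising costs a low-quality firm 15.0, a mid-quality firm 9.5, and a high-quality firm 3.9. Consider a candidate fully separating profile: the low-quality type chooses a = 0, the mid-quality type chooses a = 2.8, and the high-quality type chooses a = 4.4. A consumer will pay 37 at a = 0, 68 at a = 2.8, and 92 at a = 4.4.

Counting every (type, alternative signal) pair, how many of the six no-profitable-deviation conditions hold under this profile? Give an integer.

Low-quality (own payoff 37): to a=2.8 gives 68 − 15.0×2.8 = 26 → no gain ✓; to a=4.4 gives 92 − 15.0×4.4 = 26 → no gain ✓.
High-quality (own payoff 92 − 3.9×4.4 = 74.84): to a=0 gives 37 → no gain ✓; to a=2.8 gives 68 − 3.9×2.8 = 57.08 → no gain ✓.
Mid-quality (own payoff 68 − 9.5×2.8 = 41.4): to a=0 gives 37 → no gain ✓; to a=4.4 gives 92 − 9.5×4.4 = 50.2 → profitable ✗.
5 of the 6 constraints hold; not an equilibrium.

5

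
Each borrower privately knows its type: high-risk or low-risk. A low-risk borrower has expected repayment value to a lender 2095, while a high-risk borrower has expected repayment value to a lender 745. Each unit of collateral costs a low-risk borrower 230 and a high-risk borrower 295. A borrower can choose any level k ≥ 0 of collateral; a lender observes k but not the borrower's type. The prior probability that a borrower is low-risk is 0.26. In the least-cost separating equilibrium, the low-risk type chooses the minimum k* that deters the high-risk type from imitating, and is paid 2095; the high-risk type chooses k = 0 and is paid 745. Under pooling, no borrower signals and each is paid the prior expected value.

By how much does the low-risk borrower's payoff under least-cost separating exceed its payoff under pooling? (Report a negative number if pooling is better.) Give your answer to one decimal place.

-53.5

Least-cost separating signal: k* solves 745 = 2095 − 295·k*, so k* = (2095 − 745)/295 ≈ 4.5763.
Low-risk type's separating payoff: 2095 − 230 × k* = 2095 − 230 × (2095 − 745)/295 = 2095 − 310500/295 ≈ 1042.458.
Pooling payoff: 0.26 × 2095 + 0.74 × 745 = 1096.
Difference: 1042.458 − 1096 = -53.542, i.e. -53.5 to one decimal place.
The low-risk type would prefer the pooling outcome.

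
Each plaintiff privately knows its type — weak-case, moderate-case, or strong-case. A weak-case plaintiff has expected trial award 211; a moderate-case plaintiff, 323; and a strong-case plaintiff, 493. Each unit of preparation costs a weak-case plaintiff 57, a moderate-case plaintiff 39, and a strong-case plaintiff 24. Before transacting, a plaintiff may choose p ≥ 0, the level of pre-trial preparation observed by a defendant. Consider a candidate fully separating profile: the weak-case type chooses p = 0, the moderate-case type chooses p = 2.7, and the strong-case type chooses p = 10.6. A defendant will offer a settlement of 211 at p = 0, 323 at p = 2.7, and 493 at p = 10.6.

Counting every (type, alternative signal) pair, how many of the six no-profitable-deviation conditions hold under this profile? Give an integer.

Moderate-case (own payoff 323 − 39×2.7 = 217.7): to p=0 gives 211 → no gain ✓; to p=10.6 gives 493 − 39×10.6 = 79.6 → no gain ✓.
Weak-case (own payoff 211): to p=2.7 gives 323 − 57×2.7 = 169.1 → no gain ✓; to p=10.6 gives 493 − 57×10.6 = -111.2 → no gain ✓.
Strong-case (own payoff 493 − 24×10.6 = 238.6): to p=0 gives 211 → no gain ✓; to p=2.7 gives 323 − 24×2.7 = 258.2 → profitable ✗.
5 of the 6 constraints hold; not an equilibrium.

5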